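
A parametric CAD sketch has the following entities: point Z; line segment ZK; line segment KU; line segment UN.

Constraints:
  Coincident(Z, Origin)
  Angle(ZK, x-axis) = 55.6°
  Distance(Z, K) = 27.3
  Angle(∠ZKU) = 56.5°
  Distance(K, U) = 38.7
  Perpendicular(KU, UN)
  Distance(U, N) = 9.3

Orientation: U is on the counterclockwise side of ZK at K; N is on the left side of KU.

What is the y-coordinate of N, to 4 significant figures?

13.83

Z is at the origin; ZK runs at 55.6° with length 27.3, so K = 27.3·(cos 55.6°, sin 55.6°) = (15.42, 22.53). ∠ZKU = 56.5°, so KU runs at 55.6° + (180° − 56.5°) = 179.1° from the x-axis; with |KU| = 38.7, U = K + 38.7·(cos 179.1°, sin 179.1°) = (-23.27, 23.13). KU ⟂ UN; with |UN| = 9.3 on the left of KU, N = U + 9.3·(-0.01571, -0.9999) = (-23.42, 13.83). So N.y = 13.83.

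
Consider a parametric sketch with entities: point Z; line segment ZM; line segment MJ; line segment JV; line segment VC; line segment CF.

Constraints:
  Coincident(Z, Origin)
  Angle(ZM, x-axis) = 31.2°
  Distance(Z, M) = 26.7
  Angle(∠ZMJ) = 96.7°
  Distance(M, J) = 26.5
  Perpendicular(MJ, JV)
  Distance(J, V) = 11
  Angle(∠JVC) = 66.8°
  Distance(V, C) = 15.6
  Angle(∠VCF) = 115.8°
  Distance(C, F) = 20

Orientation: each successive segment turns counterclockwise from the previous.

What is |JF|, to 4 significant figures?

21.48

Z is at the origin; ZM runs at 31.2° with length 26.7, so M = (22.84, 13.83). ∠ZMJ = 96.7° gives MJ at 114.5° from the x-axis; with |MJ| = 26.5, J = (11.85, 37.95). MJ ⟂ JV, so JV runs at -155.5°; with |JV| = 11.0, V = (1.839, 33.38). ∠JVC = 66.8° gives VC at -42.30° from the x-axis; with |VC| = 15.6, C = (13.38, 22.88). ∠VCF = 115.8° gives CF at 21.90° from the x-axis; with |CF| = 20.0, F = (31.93, 30.34). Then |JF| = |F − J| = 21.48.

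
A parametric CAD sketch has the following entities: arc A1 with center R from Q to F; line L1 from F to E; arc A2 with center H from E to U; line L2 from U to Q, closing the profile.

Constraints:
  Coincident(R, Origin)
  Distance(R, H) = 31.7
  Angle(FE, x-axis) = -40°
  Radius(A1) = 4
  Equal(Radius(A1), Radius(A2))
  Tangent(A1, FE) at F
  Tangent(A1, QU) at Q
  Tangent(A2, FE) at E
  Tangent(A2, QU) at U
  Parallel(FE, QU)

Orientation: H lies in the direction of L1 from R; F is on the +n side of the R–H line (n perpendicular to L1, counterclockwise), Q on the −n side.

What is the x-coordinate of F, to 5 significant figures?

2.5712

The slot axis is L1's direction at -40.0°, so u = (cos -40.0°, sin -40.0°) = (0.76604, -0.64279) and n = (−sin -40.0°, cos -40.0°) = (0.64279, 0.76604). R is at the origin and H lies 31.7 along u from R, so H = 31.7·u = (24.284, -20.376). Tangency of A1 to both parallel lines with radius 4.0 puts F and Q at R ± 4.0·n: F = (2.5712, 3.0642), Q = (-2.5712, -3.0642). So F.x = 2.5712.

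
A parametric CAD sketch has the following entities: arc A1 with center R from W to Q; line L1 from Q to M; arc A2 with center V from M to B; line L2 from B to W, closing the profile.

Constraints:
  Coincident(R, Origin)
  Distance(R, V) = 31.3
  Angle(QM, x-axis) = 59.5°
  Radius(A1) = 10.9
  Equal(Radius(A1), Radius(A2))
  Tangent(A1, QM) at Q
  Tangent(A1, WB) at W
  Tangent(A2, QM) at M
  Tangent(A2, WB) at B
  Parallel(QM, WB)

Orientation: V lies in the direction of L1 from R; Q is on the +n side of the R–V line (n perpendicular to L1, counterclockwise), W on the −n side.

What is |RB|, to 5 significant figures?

33.144

The slot axis is L1's direction at 59.5°, so u = (cos 59.5°, sin 59.5°) = (0.50754, 0.86163) and n = (−sin 59.5°, cos 59.5°) = (-0.86163, 0.50754). R is at the origin and V lies 31.3 along u from R, so V = 31.3·u = (15.886, 26.969). Tangency of A1 to both parallel lines with radius 10.9 puts Q and W at R ± 10.9·n: Q = (-9.3918, 5.5322), W = (9.3918, -5.5322). Equal radii place M and B the same way about V: M = V + 10.9·n = (6.4942, 32.501), B = V − 10.9·n = (25.278, 21.437). Then |RB| = |B − R| = 33.144.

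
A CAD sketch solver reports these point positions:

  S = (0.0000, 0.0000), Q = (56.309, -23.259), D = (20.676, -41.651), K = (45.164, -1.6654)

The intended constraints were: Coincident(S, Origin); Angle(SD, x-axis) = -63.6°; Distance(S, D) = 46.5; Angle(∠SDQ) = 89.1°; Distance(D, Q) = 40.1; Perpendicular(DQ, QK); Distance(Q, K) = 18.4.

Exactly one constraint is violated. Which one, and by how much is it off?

Distance(Q, K) = 18.4 — off by 5.90.

S = (0.00, 0.00) ✓; SD at -63.60° ✓; |SD| = 46.50 ✓; ∠SDQ = 89.10° ✓; |DQ| = 40.10 ✓; ∠(DQ, QK) = 90.00° ✓; |QK| = 24.30 ✗.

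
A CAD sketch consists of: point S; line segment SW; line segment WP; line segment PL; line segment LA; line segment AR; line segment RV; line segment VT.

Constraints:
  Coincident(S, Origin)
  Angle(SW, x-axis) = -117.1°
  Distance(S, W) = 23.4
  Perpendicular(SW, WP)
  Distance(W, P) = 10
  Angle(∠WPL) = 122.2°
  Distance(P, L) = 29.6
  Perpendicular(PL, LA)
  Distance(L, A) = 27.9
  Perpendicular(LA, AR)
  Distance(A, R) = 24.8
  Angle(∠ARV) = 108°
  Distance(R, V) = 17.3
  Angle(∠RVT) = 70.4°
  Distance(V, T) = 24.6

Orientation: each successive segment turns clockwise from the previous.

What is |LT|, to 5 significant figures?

13.345

∠ARV = 108.0° gives RV at -156.90° from the x-axis; with |RV| = 17.3, V = (-8.1119, -15.802). ∠RVT = 70.4° gives VT at 93.500° from the x-axis; with |VT| = 24.6, T = (-9.6137, 8.7523). Then |LT| = |T − L| = 13.345.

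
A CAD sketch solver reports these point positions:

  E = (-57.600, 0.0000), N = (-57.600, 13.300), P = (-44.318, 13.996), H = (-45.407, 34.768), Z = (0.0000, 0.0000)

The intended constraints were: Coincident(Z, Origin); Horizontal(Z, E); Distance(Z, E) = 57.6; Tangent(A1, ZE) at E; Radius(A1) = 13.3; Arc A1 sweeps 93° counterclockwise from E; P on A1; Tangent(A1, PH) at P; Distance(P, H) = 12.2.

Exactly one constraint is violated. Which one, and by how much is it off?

Distance(P, H) = 12.2 — off by 8.60.

Z = (0.00, 0.00) ✓; Z.y = 0.00, E.y = 0.00 ✓; |ZE| = 57.60 ✓; ∠(NE, EZ) = 90.00° ✓; |NE| = 13.30 ✓; bearing(N→P) − bearing(N→E) = 93.00° ✓; |NP| = 13.30 ✓; ∠(NP, PH) = 90.00° ✓; |PH| = 20.80 ✗.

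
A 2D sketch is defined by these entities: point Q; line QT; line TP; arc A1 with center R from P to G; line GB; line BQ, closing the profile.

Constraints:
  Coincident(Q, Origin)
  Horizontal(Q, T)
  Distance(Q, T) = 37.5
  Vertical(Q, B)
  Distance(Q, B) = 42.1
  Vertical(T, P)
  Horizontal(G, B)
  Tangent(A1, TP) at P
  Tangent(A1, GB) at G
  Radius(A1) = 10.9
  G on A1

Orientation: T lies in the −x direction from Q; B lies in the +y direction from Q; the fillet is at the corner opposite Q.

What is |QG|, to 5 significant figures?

49.799

Q is at the origin; Q and T share the same y with |QT| = 37.5 and T on the −x side, so T = (-37.500, 0.0000). Q and B share the same x with |QB| = 42.1 and B on the +y side, so B = (0.0000, 42.100). The virtual corner opposite Q is at (-37.500, 42.100). Tangency of A1 to TP means the radius RP is perpendicular to TP and the tangent condition forces RG to be normal to GB, with radius 10.9, so the center R sits 10.9 in from both sides at R = (-26.600, 31.200). That places the tangent points at P = (-37.500, 31.200) on TP and G = (-26.600, 42.100) on GB. Then |QG| = |G − Q| = 49.799.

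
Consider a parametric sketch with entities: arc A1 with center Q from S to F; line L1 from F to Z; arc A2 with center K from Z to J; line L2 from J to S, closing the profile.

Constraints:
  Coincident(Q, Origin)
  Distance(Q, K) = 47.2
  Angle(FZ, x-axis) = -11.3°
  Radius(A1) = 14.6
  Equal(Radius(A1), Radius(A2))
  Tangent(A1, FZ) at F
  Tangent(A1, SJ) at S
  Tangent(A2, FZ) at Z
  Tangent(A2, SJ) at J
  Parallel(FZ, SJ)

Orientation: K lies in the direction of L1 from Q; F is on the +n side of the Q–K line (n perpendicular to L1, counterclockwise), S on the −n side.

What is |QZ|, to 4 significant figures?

49.41

The slot axis is L1's direction at -11.3°, so u = (cos -11.3°, sin -11.3°) = (0.9806, -0.1959) and n = (−sin -11.3°, cos -11.3°) = (0.1959, 0.9806). Q is at the origin and K lies 47.2 along u from Q, so K = 47.2·u = (46.29, -9.249). Tangency of A1 to both parallel lines with radius 14.6 puts F and S at Q ± 14.6·n: F = (2.861, 14.32), S = (-2.861, -14.32). Equal radii place Z and J the same way about K: Z = K + 14.6·n = (49.15, 5.068), J = K − 14.6·n = (43.42, -23.57). Then |QZ| = |Z − Q| = 49.41.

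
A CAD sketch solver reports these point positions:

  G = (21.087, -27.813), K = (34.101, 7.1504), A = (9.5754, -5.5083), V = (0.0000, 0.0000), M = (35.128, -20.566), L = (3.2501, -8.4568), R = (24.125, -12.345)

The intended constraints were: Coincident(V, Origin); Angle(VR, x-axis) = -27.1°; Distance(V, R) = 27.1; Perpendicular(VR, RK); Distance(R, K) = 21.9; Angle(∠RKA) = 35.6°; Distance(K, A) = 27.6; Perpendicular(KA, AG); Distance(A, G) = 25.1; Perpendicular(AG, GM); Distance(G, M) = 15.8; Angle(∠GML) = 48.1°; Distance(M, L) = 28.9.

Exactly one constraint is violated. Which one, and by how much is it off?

Distance(M, L) = 28.9 — off by 5.20.

V = (0.00, 0.00) ✓; VR at -27.10° ✓; |VR| = 27.10 ✓; ∠(VR, RK) = 90.00° ✓; |RK| = 21.90 ✓; ∠RKA = 35.60° ✓; |KA| = 27.60 ✓; ∠(KA, AG) = 90.00° ✓; |AG| = 25.10 ✓; ∠(AG, GM) = 90.00° ✓; |GM| = 15.80 ✓; ∠GML = 48.10° ✓; |ML| = 34.10 ✗.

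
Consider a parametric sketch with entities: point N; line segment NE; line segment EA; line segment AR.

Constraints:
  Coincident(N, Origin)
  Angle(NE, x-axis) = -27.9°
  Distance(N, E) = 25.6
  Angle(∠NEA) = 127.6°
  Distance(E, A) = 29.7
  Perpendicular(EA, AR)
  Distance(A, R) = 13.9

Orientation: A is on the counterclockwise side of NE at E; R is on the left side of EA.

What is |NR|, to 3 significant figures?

45.8

N is at the origin; NE runs at -27.9° with length 25.6, so E = 25.6·(cos -27.9°, sin -27.9°) = (22.6, -12.0). ∠NEA = 127.6°, so EA runs at -27.9° + (180° − 127.6°) = 24.5° from the x-axis; with |EA| = 29.7, A = E + 29.7·(cos 24.5°, sin 24.5°) = (49.7, 0.337). EA ⟂ AR; with |AR| = 13.9 on the left of EA, R = A + 13.9·(-0.415, 0.910) = (43.9, 13.0). Then |NR| = |R − N| = 45.8.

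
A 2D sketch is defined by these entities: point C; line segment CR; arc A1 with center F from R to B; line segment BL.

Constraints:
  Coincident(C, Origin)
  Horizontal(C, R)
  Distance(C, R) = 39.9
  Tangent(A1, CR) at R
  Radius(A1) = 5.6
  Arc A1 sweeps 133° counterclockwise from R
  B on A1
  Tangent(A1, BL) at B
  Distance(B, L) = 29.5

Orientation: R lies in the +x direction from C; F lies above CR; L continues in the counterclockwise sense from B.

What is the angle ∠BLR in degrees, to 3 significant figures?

15.7°

C is at the origin; CR is horizontal with |CR| = 39.9 and R on the +x side, so R = (39.9, 0.00). Since A1 is tangent to CR there, FR ⟂ CR, so F = R + (0, 5.6) = (39.9, 5.60). On A1, R sits at bearing -90° from F; a 133° counterclockwise sweep puts B at bearing 43°, so B = F + 5.6·(cos 43°, sin 43°) = (44.0, 9.42). Since A1 is tangent to BL there, FB ⟂ BL, so BL runs along (−sin 43°, cos 43°); with |BL| = 29.5, L = (23.9, 31.0). Then cos ∠BLR = LB·LR / (|LB||LR|), giving 15.7°.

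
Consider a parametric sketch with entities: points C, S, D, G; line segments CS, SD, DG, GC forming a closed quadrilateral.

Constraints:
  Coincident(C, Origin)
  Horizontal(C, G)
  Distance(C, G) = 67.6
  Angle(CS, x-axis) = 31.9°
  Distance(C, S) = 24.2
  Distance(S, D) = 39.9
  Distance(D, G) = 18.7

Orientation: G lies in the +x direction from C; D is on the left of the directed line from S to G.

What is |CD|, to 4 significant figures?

62.61

C is at the origin; C and G share the same y with |CG| = 67.6 and G in +x, so G = (67.6, 0). CS runs at 31.9° with |CS| = 24.2, so S = (20.55, 12.79). D is determined by |SD| = 39.9 and |DG| = 18.7 together: it lies at the intersection of circle(S, 39.9) and circle(G, 18.7). With |SG| = 48.76, the foot of the radical line on SG is 37.12 from S and the perpendicular offset is √(39.9² − 37.12²) = 14.63. Taking the left-of-SG solution: D = (60.20, 17.17).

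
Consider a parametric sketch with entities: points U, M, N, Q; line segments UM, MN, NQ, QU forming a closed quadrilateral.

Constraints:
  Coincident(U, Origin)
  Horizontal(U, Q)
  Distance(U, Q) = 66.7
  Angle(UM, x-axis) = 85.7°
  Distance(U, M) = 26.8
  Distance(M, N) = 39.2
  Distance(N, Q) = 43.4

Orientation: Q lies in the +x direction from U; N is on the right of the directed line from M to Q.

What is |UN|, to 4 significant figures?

24.43

Checks: |MN| = 39.20 ✓; |NQ| = 43.40 ✓.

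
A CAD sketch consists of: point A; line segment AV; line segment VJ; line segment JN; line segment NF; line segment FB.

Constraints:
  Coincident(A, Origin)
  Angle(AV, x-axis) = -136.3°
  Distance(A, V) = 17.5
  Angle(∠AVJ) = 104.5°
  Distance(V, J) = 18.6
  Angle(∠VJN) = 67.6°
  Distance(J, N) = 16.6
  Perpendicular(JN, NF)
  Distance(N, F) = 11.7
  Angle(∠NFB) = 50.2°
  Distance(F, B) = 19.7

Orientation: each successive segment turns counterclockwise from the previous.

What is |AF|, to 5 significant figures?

8.4105

A is at the origin; AV runs at -136.3° with length 17.5, so V = (-12.652, -12.090). ∠AVJ = 104.5° gives VJ at -60.800° from the x-axis; with |VJ| = 18.6, J = (-3.5777, -28.327). ∠VJN = 67.6° gives JN at 51.600° from the x-axis; with |JN| = 16.6, N = (6.7333, -15.317). The perpendicularity gives NF at right angles to JN, so NF runs at 141.60°; with |NF| = 11.7, F = (-2.4359, -8.0501). Then |AF| = |F − A| = 8.4105.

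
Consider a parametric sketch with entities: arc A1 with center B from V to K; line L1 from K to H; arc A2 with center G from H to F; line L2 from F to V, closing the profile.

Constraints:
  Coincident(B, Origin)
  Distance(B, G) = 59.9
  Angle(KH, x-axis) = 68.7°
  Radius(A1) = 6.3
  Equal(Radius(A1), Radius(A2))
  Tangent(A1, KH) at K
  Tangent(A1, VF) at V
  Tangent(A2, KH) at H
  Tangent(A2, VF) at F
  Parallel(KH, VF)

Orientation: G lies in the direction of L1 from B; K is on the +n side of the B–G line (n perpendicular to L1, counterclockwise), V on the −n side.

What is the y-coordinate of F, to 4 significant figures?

53.52

The slot axis is L1's direction at 68.7°, so u = (cos 68.7°, sin 68.7°) = (0.3633, 0.9317) and n = (−sin 68.7°, cos 68.7°) = (-0.9317, 0.3633). B is at the origin and G lies 59.9 along u from B, so G = 59.9·u = (21.76, 55.81). Tangency of A1 to both parallel lines with radius 6.3 puts K and V at B ± 6.3·n: K = (-5.870, 2.288), V = (5.870, -2.288). Equal radii place H and F the same way about G: H = G + 6.3·n = (15.89, 58.10), F = G − 6.3·n = (27.63, 53.52). So F.y = 53.52.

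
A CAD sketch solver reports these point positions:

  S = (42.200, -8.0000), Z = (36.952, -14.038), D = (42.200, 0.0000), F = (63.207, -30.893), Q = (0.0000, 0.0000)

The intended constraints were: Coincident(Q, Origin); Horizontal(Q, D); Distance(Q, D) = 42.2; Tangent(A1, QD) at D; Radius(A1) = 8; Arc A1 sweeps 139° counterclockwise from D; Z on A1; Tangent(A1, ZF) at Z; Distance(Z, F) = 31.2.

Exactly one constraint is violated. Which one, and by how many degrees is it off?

Tangent(A1, ZF) at Z — off by 8.30°.

Q = (0.00, 0.00) ✓; Q.y = 0.00, D.y = 0.00 ✓; |QD| = 42.20 ✓; ∠(SD, DQ) = 90.00° ✓; |SD| = 8.000 ✓; bearing(S→Z) − bearing(S→D) = 139.0° ✓; |SZ| = 8.000 ✓; ∠(SZ, ZF) = 81.70° ✗; |ZF| = 31.20 ✓.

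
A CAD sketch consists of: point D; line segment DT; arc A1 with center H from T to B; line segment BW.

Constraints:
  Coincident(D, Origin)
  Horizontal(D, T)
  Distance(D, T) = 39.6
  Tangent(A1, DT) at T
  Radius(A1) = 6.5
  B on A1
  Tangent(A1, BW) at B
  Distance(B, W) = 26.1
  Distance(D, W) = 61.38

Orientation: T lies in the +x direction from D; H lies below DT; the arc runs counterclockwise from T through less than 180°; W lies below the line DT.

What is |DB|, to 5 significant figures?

36.850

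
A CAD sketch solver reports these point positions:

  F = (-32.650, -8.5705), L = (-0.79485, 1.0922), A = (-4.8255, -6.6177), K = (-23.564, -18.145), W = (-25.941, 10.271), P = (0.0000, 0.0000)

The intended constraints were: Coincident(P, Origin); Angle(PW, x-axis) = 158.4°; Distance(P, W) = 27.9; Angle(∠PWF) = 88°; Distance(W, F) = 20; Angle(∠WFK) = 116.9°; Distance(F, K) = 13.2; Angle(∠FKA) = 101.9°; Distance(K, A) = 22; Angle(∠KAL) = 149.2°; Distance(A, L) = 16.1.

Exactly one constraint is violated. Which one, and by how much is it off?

Distance(A, L) = 16.1 — off by 7.40.

P = (0.00, 0.00) ✓; PW at 158.4° ✓; |PW| = 27.90 ✓; ∠PWF = 88.00° ✓; |WF| = 20.00 ✓; ∠WFK = 116.9° ✓; |FK| = 13.20 ✓; ∠FKA = 101.9° ✓; |KA| = 22.00 ✓; ∠KAL = 149.2° ✓; |AL| = 8.700 ✗.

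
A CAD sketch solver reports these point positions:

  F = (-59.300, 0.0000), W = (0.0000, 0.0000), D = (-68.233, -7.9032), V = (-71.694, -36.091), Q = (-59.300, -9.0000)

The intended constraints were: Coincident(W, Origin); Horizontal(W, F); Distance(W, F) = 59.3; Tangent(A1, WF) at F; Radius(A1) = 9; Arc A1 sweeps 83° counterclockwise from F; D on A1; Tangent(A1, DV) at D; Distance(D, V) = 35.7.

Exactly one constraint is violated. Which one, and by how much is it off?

Distance(D, V) = 35.7 — off by 7.30.

W = (0.00, 0.00) ✓; W.y = 0.00, F.y = 0.00 ✓; |WF| = 59.30 ✓; ∠(QF, FW) = 90.00° ✓; |QF| = 9.000 ✓; bearing(Q→D) − bearing(Q→F) = 83.00° ✓; |QD| = 9.000 ✓; ∠(QD, DV) = 90.00° ✓; |DV| = 28.40 ✗.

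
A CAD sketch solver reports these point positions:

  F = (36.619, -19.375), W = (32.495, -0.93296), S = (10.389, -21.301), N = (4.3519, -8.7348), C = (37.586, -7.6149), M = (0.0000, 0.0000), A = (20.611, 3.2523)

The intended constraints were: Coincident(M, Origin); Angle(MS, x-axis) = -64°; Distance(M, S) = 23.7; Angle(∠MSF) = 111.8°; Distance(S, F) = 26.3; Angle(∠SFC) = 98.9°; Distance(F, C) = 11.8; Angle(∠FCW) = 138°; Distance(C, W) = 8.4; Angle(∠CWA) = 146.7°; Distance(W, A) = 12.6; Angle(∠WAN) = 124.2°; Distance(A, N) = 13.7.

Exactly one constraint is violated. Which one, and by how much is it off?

Distance(A, N) = 13.7 — off by 6.50.

M = (0.00, 0.00) ✓; MS at -64.00° ✓; |MS| = 23.70 ✓; ∠MSF = 111.8° ✓; |SF| = 26.30 ✓; ∠SFC = 98.90° ✓; |FC| = 11.80 ✓; ∠FCW = 138.0° ✓; |CW| = 8.400 ✓; ∠CWA = 146.7° ✓; |WA| = 12.60 ✓; ∠WAN = 124.2° ✓; |AN| = 20.20 ✗.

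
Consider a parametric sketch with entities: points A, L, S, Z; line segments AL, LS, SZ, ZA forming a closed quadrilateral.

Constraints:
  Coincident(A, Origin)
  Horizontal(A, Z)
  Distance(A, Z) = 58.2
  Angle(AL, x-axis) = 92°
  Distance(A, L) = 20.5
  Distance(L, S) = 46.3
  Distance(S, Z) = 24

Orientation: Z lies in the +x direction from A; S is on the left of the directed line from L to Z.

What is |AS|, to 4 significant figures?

49.95

Checks: |LS| = 46.30 ✓; |SZ| = 24.00 ✓.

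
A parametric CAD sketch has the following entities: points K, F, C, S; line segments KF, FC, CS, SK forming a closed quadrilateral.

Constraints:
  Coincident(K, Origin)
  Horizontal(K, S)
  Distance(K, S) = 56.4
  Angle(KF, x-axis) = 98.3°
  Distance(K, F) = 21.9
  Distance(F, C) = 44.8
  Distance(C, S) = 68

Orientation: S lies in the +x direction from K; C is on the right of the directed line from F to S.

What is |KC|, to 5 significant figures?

24.142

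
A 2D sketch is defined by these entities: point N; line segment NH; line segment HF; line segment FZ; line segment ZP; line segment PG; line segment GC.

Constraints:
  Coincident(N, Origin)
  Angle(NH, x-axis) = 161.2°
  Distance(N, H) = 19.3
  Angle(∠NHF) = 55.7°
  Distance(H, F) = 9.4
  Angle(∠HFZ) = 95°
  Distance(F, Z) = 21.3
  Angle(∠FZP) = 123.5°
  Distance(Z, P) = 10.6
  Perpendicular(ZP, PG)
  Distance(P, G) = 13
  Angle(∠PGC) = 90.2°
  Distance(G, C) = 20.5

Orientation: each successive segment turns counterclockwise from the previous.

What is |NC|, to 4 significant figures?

11.12

The perpendicularity gives PG at right angles to ZP, so PG runs at 157.0°; with |PG| = 13.0, G = (-2.640, 15.88). ∠PGC = 90.2° gives GC at -113.2° from the x-axis; with |GC| = 20.5, C = (-10.72, -2.962). Then |NC| = |C − N| = 11.12.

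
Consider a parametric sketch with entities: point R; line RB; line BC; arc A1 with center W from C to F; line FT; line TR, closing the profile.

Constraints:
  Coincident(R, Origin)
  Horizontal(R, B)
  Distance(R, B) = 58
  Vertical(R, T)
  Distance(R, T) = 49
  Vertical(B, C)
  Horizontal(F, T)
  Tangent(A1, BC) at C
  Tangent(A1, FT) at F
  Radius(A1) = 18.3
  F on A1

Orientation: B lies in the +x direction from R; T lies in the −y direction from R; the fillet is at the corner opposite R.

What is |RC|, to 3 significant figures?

65.6

R is at the origin; R and B share the same y with |RB| = 58.0 and B on the +x side, so B = (58.0, 0.00). R and T share the same x with |RT| = 49.0 and T on the −y side, so T = (0.00, -49.0). The virtual corner opposite R is at (58.0, -49.0). Tangency of A1 to BC means the radius WC is perpendicular to BC and the tangent condition forces WF to be normal to FT, with radius 18.3, so the center W sits 18.3 in from both sides at W = (39.7, -30.7). That places the tangent points at C = (58.0, -30.7) on BC and F = (39.7, -49.0) on FT. Then |RC| = |C − R| = 65.6.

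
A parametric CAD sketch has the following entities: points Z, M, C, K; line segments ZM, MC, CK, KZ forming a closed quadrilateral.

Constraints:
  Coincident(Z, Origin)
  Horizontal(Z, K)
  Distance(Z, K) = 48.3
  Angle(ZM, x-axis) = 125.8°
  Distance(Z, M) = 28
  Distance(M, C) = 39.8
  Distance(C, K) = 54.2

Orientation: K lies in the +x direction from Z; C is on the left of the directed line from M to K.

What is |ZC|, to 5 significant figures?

47.464

Checks: Z = (0.00, 0.00) ✓; |MC| = 39.80 ✓; |CK| = 54.20 ✓.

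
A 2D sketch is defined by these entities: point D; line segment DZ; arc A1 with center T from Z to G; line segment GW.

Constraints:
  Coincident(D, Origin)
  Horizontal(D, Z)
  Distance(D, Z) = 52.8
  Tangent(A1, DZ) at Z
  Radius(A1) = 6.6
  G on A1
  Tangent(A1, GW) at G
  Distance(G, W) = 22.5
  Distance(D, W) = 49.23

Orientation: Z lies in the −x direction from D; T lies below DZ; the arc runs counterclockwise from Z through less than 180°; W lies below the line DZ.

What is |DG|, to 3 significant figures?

58.5

Checks: |TG| = 6.600 ✓; ∠(TG, GW) = 90.00° ✓; |GW| = 22.50 ✓; |DW| = 49.23 ✓.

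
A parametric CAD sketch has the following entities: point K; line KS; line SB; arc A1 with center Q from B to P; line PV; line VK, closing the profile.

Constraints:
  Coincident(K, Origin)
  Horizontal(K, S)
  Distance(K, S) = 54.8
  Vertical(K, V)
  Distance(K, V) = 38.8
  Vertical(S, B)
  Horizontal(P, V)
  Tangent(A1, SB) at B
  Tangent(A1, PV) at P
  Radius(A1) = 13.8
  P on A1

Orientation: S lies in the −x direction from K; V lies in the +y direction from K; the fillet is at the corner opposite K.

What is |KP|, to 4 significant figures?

56.45

The virtual corner opposite K is at (-54.80, 38.80). Since A1 is tangent to SB there, QB ⟂ SB and the tangent condition forces QP to be normal to PV, with radius 13.8, so the center Q sits 13.8 in from both sides at Q = (-41.00, 25.00). That places the tangent points at B = (-54.80, 25.00) on SB and P = (-41.00, 38.80) on PV. Then |KP| = |P − K| = 56.45.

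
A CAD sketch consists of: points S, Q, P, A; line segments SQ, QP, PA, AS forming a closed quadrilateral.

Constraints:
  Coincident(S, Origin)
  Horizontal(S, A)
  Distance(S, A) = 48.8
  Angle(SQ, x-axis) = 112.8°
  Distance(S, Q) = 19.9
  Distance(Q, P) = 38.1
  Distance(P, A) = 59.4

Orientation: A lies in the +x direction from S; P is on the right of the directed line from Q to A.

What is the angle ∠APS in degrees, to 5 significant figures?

50.499°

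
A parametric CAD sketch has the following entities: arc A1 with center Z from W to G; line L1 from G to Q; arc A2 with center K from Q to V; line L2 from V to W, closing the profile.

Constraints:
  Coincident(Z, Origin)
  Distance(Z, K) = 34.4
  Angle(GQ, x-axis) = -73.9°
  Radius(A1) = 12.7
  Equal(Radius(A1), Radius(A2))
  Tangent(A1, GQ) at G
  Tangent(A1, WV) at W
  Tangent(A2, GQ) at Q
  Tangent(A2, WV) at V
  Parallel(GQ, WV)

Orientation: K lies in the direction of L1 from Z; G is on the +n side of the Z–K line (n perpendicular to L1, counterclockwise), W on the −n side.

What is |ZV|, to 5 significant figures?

36.669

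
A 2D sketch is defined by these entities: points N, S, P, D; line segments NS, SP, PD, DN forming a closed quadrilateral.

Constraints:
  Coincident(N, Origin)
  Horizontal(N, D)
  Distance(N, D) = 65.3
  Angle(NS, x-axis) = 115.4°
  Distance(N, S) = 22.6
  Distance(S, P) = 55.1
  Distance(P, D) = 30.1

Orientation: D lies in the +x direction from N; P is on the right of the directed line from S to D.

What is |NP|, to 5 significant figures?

37.853

N is at the origin; N and D share the same y with |ND| = 65.3 and D in +x, so D = (65.3, 0). NS runs at 115.4° with |NS| = 22.6, so S = (-9.6939, 20.415). P is determined by |SP| = 55.1 and |PD| = 30.1 together: it lies at the intersection of circle(S, 55.1) and circle(D, 30.1). With |SD| = 77.723, the foot of the radical line on SD is 52.564 from S and the perpendicular offset is √(55.1² − 52.564²) = 16.524. Taking the right-of-SD solution: P = (36.684, -9.3350).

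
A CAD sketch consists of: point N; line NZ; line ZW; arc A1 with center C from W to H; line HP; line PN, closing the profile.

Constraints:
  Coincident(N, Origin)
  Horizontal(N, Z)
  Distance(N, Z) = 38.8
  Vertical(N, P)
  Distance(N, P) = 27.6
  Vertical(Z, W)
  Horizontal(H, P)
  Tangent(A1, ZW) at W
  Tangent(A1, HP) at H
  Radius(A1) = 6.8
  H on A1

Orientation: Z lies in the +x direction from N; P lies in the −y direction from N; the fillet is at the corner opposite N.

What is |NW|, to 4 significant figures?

44.02

N is at the origin; N and Z share the same y with |NZ| = 38.8 and Z on the +x side, so Z = (38.80, 0.000). NP is vertical with |NP| = 27.6 and P on the −y side, so P = (0.000, -27.60). The virtual corner opposite N is at (38.80, -27.60). The tangent condition forces CW to be normal to ZW and the tangent condition forces CH to be normal to HP, with radius 6.8, so the center C sits 6.8 in from both sides at C = (32.00, -20.80). That places the tangent points at W = (38.80, -20.80) on ZW and H = (32.00, -27.60) on HP. Then |NW| = |W − N| = 44.02.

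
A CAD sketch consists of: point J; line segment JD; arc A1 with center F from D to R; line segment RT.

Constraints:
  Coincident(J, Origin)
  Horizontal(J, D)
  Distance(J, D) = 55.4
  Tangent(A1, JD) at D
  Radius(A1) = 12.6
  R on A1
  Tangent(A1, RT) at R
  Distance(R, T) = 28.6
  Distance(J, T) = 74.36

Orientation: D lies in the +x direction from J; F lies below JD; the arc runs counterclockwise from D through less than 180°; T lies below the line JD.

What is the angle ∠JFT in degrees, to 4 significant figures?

111.9°

Checks: ∠(FD, DJ) = 90.00° ✓; |FD| = 12.60 ✓; |FR| = 12.60 ✓; ∠(FR, RT) = 90.00° ✓; |RT| = 28.60 ✓; |JT| = 74.36 ✓.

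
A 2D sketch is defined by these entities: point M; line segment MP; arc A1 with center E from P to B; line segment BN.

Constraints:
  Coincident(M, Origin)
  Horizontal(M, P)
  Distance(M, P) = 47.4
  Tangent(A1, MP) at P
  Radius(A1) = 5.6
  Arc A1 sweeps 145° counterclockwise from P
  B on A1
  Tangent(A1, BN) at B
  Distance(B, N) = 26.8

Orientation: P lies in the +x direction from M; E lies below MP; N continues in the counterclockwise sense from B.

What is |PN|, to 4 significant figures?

31.69

On A1, P sits at bearing 90° from E; a 145° counterclockwise sweep puts B at bearing 235°, so B = E + 5.6·(cos 235°, sin 235°) = (44.19, -10.19). The tangent condition forces EB to be normal to BN, so BN runs along (−sin 235°, cos 235°); with |BN| = 26.8, N = (66.14, -25.56). Then |PN| = |N − P| = 31.69.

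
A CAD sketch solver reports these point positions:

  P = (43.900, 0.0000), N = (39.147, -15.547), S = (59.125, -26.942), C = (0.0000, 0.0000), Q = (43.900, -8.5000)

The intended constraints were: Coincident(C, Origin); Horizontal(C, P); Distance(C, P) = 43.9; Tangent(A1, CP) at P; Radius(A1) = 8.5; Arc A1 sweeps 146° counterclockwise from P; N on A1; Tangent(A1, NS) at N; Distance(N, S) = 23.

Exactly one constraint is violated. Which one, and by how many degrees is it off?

Tangent(A1, NS) at N — off by 4.30°.

C = (0.00, 0.00) ✓; C.y = 0.00, P.y = 0.00 ✓; |CP| = 43.90 ✓; ∠(QP, PC) = 90.00° ✓; |QP| = 8.500 ✓; bearing(Q→N) − bearing(Q→P) = 146.0° ✓; |QN| = 8.500 ✓; ∠(QN, NS) = 85.70° ✗; |NS| = 23.00 ✓.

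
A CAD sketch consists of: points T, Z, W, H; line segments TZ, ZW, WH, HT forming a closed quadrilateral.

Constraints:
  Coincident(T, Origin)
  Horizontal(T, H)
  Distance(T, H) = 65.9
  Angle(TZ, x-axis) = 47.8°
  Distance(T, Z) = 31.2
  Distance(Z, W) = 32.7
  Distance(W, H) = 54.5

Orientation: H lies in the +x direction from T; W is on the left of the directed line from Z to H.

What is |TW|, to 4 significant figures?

63.87

T is at the origin; TH is horizontal with |TH| = 65.9 and H in +x, so H = (65.9, 0). TZ runs at 47.8° with |TZ| = 31.2, so Z = (20.96, 23.11). W is determined by |ZW| = 32.7 and |WH| = 54.5 together: it lies at the intersection of circle(Z, 32.7) and circle(H, 54.5). With |ZH| = 50.54, the foot of the radical line on ZH is 6.461 from Z and the perpendicular offset is √(32.7² − 6.461²) = 32.06. Taking the left-of-ZH solution: W = (41.36, 48.66).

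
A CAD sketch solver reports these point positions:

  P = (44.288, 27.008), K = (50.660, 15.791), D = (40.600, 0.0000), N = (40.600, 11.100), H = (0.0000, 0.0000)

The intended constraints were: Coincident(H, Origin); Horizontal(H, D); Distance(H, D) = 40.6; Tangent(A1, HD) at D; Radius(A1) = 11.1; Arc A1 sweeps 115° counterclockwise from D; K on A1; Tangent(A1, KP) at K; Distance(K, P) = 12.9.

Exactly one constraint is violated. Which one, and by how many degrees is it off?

Tangent(A1, KP) at K — off by 4.60°.

H = (0.00, 0.00) ✓; H.y = 0.00, D.y = 0.00 ✓; |HD| = 40.60 ✓; ∠(ND, DH) = 90.00° ✓; |ND| = 11.10 ✓; bearing(N→K) − bearing(N→D) = 115.0° ✓; |NK| = 11.10 ✓; ∠(NK, KP) = 85.40° ✗; |KP| = 12.90 ✓.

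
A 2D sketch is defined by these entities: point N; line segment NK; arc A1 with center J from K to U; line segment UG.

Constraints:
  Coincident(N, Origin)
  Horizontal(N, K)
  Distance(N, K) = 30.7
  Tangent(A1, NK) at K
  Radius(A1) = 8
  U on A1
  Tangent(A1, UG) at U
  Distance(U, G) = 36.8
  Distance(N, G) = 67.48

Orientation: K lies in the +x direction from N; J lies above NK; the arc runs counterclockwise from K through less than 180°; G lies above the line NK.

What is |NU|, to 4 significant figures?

37.31

N is at the origin; N and K share the same y with |NK| = 30.7 and K on the +x side, so K = (30.70, 0.000). Since A1 is tangent to NK there, JK ⟂ NK, so J = K + (0, 8) = (30.70, 8.000). Since JU ⟂ UG (tangency), |JG| = √(8.0² + 36.8²) = 37.66 regardless of where U sits on A1. So G lies on both circle(N, 67.48) and circle(J, 37.66); the above-NK intersection is G = (58.85, 33.01). U is the foot of the tangent from G: U = (37.16, 3.285).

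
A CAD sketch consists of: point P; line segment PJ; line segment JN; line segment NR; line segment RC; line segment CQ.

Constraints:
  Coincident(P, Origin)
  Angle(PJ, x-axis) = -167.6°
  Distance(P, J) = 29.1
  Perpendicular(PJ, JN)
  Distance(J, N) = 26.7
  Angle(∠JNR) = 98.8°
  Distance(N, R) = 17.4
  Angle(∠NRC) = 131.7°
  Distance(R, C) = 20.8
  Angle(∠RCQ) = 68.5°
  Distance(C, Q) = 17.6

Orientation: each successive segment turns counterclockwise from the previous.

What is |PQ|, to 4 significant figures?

13.57

∠NRC = 131.7° gives RC at 51.90° from the x-axis; with |RC| = 20.8, C = (7.512, -14.87). ∠RCQ = 68.5° gives CQ at 163.4° from the x-axis; with |CQ| = 17.6, Q = (-9.354, -9.837). Then |PQ| = |Q − P| = 13.57.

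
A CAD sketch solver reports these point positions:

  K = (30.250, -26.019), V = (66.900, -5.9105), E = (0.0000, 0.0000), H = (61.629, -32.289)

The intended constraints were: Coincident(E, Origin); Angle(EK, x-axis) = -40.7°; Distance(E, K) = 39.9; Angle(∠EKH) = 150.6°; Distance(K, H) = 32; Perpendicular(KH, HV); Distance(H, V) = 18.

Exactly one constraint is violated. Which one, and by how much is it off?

Distance(H, V) = 18 — off by 8.90.

E = (0.00, 0.00) ✓; EK at -40.70° ✓; |EK| = 39.90 ✓; ∠EKH = 150.6° ✓; |KH| = 32.00 ✓; ∠(KH, HV) = 90.00° ✓; |HV| = 26.90 ✗.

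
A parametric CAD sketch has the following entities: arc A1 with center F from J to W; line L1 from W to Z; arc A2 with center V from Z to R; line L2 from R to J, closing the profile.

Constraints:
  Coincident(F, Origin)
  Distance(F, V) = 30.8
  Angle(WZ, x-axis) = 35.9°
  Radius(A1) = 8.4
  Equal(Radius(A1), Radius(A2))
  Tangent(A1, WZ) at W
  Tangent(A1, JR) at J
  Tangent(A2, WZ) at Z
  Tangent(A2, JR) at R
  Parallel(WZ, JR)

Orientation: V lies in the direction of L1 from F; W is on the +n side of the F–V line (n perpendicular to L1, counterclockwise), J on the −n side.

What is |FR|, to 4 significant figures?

31.92

The slot axis is L1's direction at 35.9°, so u = (cos 35.9°, sin 35.9°) = (0.8100, 0.5864) and n = (−sin 35.9°, cos 35.9°) = (-0.5864, 0.8100). F is at the origin and V lies 30.8 along u from F, so V = 30.8·u = (24.95, 18.06). Tangency of A1 to both parallel lines with radius 8.4 puts W and J at F ± 8.4·n: W = (-4.926, 6.804), J = (4.926, -6.804). Equal radii place Z and R the same way about V: Z = V + 8.4·n = (20.02, 24.86), R = V − 8.4·n = (29.87, 11.26). Then |FR| = |R − F| = 31.92.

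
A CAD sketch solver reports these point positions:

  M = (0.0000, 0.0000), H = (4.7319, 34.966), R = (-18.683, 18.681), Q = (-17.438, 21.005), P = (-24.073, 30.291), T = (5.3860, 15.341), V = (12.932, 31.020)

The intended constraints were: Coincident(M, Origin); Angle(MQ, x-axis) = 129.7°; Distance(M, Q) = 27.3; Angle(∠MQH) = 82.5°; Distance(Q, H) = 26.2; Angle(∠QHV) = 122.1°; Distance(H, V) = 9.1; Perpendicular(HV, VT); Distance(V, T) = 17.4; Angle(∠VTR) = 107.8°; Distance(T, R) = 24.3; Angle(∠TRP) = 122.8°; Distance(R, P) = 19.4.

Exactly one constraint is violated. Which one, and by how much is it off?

Distance(R, P) = 19.4 — off by 6.60.

M = (0.00, 0.00) ✓; MQ at 129.7° ✓; |MQ| = 27.30 ✓; ∠MQH = 82.50° ✓; |QH| = 26.20 ✓; ∠QHV = 122.1° ✓; |HV| = 9.100 ✓; ∠(HV, VT) = 90.00° ✓; |VT| = 17.40 ✓; ∠VTR = 107.8° ✓; |TR| = 24.30 ✓; ∠TRP = 122.8° ✓; |RP| = 12.80 ✗.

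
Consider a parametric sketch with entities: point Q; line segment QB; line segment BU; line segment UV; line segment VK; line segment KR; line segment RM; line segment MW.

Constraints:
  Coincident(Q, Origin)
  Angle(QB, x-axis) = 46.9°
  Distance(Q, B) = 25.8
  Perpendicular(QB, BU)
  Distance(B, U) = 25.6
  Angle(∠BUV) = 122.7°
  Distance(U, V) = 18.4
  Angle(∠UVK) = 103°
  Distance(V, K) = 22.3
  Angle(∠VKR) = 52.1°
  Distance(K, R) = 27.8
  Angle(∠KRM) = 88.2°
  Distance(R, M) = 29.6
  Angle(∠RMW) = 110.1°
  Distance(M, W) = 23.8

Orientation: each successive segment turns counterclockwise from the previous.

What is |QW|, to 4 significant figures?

56.22

∠KRM = 88.2° gives RM at 130.9° from the x-axis; with |RM| = 29.6, M = (-16.24, 49.43). ∠RMW = 110.1° gives MW at -159.2° from the x-axis; with |MW| = 23.8, W = (-38.49, 40.98). Then |QW| = |W − Q| = 56.22.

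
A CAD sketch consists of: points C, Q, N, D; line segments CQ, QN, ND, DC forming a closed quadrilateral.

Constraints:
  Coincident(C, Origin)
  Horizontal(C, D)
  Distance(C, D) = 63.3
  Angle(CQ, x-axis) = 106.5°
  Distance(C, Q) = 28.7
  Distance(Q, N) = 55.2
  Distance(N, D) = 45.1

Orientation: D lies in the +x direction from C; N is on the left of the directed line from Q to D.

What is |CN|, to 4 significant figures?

61.32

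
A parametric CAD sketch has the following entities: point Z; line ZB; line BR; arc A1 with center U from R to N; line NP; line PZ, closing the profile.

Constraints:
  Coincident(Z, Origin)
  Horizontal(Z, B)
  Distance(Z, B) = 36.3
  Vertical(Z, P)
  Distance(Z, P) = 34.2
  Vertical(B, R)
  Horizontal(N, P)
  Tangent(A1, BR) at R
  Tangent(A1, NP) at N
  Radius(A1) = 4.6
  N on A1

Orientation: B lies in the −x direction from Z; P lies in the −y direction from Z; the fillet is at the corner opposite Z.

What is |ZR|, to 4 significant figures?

46.84

The virtual corner opposite Z is at (-36.30, -34.20). The tangent condition forces UR to be normal to BR and since A1 is tangent to NP there, UN ⟂ NP, with radius 4.6, so the center U sits 4.6 in from both sides at U = (-31.70, -29.60). That places the tangent points at R = (-36.30, -29.60) on BR and N = (-31.70, -34.20) on NP. Then |ZR| = |R − Z| = 46.84.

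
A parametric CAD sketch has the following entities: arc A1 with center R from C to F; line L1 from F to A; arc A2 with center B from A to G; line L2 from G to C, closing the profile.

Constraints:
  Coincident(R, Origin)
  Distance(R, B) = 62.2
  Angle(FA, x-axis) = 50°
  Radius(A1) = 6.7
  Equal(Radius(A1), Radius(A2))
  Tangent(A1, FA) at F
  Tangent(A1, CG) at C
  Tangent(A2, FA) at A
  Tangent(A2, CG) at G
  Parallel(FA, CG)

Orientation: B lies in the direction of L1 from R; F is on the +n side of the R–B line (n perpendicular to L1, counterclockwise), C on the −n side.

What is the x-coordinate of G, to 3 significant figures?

45.1

Tangency of A1 to both parallel lines with radius 6.7 puts F and C at R ± 6.7·n: F = (-5.13, 4.31), C = (5.13, -4.31). Equal radii place A and G the same way about B: A = B + 6.7·n = (34.8, 52.0), G = B − 6.7·n = (45.1, 43.3). So G.x = 45.1.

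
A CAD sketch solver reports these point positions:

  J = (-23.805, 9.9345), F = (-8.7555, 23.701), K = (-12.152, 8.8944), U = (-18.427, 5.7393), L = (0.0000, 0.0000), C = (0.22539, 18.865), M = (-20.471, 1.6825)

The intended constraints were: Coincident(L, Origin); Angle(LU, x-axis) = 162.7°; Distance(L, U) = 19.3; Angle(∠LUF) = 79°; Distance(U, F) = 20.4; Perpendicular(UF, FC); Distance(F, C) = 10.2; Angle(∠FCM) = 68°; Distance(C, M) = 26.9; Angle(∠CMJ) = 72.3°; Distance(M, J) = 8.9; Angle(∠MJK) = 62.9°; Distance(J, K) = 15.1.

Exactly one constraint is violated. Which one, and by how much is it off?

Distance(J, K) = 15.1 — off by 3.40.

L = (0.00, 0.00) ✓; LU at 162.7° ✓; |LU| = 19.30 ✓; ∠LUF = 79.00° ✓; |UF| = 20.40 ✓; ∠(UF, FC) = 90.00° ✓; |FC| = 10.20 ✓; ∠FCM = 68.00° ✓; |CM| = 26.90 ✓; ∠CMJ = 72.30° ✓; |MJ| = 8.900 ✓; ∠MJK = 62.90° ✓; |JK| = 11.70 ✗.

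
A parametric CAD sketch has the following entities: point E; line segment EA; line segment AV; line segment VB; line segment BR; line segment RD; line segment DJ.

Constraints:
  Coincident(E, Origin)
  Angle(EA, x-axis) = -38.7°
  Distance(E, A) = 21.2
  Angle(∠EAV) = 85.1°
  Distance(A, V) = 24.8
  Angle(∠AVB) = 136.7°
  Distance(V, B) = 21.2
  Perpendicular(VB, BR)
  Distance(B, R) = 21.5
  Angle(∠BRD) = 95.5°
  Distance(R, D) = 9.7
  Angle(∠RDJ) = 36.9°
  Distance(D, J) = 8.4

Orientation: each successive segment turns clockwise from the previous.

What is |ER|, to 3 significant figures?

25.3

E is at the origin; EA runs at -38.7° with length 21.2, so A = (16.5, -13.3). ∠EAV = 85.1° gives AV at -134° from the x-axis; with |AV| = 24.8, V = (-0.557, -31.2). ∠AVB = 136.7° gives VB at -177° from the x-axis; with |VB| = 21.2, B = (-21.7, -32.4). VB ⟂ BR, so BR runs at 93.1°; with |BR| = 21.5, R = (-22.9, -10.9). Then |ER| = |R − E| = 25.3.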